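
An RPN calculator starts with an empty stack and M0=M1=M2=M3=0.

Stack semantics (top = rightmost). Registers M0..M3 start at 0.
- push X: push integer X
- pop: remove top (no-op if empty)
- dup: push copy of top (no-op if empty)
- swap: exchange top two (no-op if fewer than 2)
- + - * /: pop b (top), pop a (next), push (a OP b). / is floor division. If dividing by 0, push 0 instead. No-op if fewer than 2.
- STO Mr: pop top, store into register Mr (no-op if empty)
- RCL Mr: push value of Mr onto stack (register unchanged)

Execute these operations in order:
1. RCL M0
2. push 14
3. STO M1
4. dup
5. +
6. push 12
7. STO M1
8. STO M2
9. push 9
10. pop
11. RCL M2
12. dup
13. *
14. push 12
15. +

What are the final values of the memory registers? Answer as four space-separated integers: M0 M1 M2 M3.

Answer: 0 12 0 0

Derivation:
After op 1 (RCL M0): stack=[0] mem=[0,0,0,0]
After op 2 (push 14): stack=[0,14] mem=[0,0,0,0]
After op 3 (STO M1): stack=[0] mem=[0,14,0,0]
After op 4 (dup): stack=[0,0] mem=[0,14,0,0]
After op 5 (+): stack=[0] mem=[0,14,0,0]
After op 6 (push 12): stack=[0,12] mem=[0,14,0,0]
After op 7 (STO M1): stack=[0] mem=[0,12,0,0]
After op 8 (STO M2): stack=[empty] mem=[0,12,0,0]
After op 9 (push 9): stack=[9] mem=[0,12,0,0]
After op 10 (pop): stack=[empty] mem=[0,12,0,0]
After op 11 (RCL M2): stack=[0] mem=[0,12,0,0]
After op 12 (dup): stack=[0,0] mem=[0,12,0,0]
After op 13 (*): stack=[0] mem=[0,12,0,0]
After op 14 (push 12): stack=[0,12] mem=[0,12,0,0]
After op 15 (+): stack=[12] mem=[0,12,0,0]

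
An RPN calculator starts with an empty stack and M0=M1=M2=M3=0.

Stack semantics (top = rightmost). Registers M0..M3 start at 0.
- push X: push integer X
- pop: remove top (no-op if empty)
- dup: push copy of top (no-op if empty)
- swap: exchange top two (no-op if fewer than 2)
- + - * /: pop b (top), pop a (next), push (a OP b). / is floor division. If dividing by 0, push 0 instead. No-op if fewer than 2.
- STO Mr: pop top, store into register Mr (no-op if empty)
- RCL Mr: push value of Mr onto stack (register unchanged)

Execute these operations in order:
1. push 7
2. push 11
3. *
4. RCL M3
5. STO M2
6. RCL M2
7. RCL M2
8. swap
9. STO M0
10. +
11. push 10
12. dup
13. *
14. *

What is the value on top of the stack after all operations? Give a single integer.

Answer: 7700

Derivation:
After op 1 (push 7): stack=[7] mem=[0,0,0,0]
After op 2 (push 11): stack=[7,11] mem=[0,0,0,0]
After op 3 (*): stack=[77] mem=[0,0,0,0]
After op 4 (RCL M3): stack=[77,0] mem=[0,0,0,0]
After op 5 (STO M2): stack=[77] mem=[0,0,0,0]
After op 6 (RCL M2): stack=[77,0] mem=[0,0,0,0]
After op 7 (RCL M2): stack=[77,0,0] mem=[0,0,0,0]
After op 8 (swap): stack=[77,0,0] mem=[0,0,0,0]
After op 9 (STO M0): stack=[77,0] mem=[0,0,0,0]
After op 10 (+): stack=[77] mem=[0,0,0,0]
After op 11 (push 10): stack=[77,10] mem=[0,0,0,0]
After op 12 (dup): stack=[77,10,10] mem=[0,0,0,0]
After op 13 (*): stack=[77,100] mem=[0,0,0,0]
After op 14 (*): stack=[7700] mem=[0,0,0,0]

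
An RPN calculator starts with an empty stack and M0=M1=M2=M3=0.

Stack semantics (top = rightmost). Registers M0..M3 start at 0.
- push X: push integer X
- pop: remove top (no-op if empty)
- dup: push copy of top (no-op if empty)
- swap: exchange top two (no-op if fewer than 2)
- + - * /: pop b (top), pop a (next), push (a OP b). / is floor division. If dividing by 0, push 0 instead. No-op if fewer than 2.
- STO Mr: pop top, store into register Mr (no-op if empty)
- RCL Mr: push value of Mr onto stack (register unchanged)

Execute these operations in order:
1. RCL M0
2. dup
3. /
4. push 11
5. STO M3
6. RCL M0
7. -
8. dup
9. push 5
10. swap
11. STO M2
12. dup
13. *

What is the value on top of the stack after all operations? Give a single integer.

After op 1 (RCL M0): stack=[0] mem=[0,0,0,0]
After op 2 (dup): stack=[0,0] mem=[0,0,0,0]
After op 3 (/): stack=[0] mem=[0,0,0,0]
After op 4 (push 11): stack=[0,11] mem=[0,0,0,0]
After op 5 (STO M3): stack=[0] mem=[0,0,0,11]
After op 6 (RCL M0): stack=[0,0] mem=[0,0,0,11]
After op 7 (-): stack=[0] mem=[0,0,0,11]
After op 8 (dup): stack=[0,0] mem=[0,0,0,11]
After op 9 (push 5): stack=[0,0,5] mem=[0,0,0,11]
After op 10 (swap): stack=[0,5,0] mem=[0,0,0,11]
After op 11 (STO M2): stack=[0,5] mem=[0,0,0,11]
After op 12 (dup): stack=[0,5,5] mem=[0,0,0,11]
After op 13 (*): stack=[0,25] mem=[0,0,0,11]

Answer: 25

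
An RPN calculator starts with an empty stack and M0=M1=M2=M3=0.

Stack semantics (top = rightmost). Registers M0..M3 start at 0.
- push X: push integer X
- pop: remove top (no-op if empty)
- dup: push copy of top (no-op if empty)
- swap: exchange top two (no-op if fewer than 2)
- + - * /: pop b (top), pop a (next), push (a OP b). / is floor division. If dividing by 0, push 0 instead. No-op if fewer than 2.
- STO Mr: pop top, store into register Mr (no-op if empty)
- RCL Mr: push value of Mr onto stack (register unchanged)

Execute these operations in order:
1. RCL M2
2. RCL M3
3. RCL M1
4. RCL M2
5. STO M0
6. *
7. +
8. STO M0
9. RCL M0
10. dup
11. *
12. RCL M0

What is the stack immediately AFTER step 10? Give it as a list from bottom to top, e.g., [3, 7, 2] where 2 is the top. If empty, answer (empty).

After op 1 (RCL M2): stack=[0] mem=[0,0,0,0]
After op 2 (RCL M3): stack=[0,0] mem=[0,0,0,0]
After op 3 (RCL M1): stack=[0,0,0] mem=[0,0,0,0]
After op 4 (RCL M2): stack=[0,0,0,0] mem=[0,0,0,0]
After op 5 (STO M0): stack=[0,0,0] mem=[0,0,0,0]
After op 6 (*): stack=[0,0] mem=[0,0,0,0]
After op 7 (+): stack=[0] mem=[0,0,0,0]
After op 8 (STO M0): stack=[empty] mem=[0,0,0,0]
After op 9 (RCL M0): stack=[0] mem=[0,0,0,0]
After op 10 (dup): stack=[0,0] mem=[0,0,0,0]

[0, 0]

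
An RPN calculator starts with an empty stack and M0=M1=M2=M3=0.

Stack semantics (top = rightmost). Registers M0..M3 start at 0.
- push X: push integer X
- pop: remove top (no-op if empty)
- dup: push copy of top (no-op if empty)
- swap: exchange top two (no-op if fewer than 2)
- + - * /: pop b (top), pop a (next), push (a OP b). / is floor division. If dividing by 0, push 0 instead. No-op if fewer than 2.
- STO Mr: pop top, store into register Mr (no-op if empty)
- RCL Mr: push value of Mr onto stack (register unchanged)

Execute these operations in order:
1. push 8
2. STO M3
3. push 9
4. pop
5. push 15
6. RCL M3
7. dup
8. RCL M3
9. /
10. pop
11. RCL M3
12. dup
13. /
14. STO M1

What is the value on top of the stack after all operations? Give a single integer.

Answer: 8

Derivation:
After op 1 (push 8): stack=[8] mem=[0,0,0,0]
After op 2 (STO M3): stack=[empty] mem=[0,0,0,8]
After op 3 (push 9): stack=[9] mem=[0,0,0,8]
After op 4 (pop): stack=[empty] mem=[0,0,0,8]
After op 5 (push 15): stack=[15] mem=[0,0,0,8]
After op 6 (RCL M3): stack=[15,8] mem=[0,0,0,8]
After op 7 (dup): stack=[15,8,8] mem=[0,0,0,8]
After op 8 (RCL M3): stack=[15,8,8,8] mem=[0,0,0,8]
After op 9 (/): stack=[15,8,1] mem=[0,0,0,8]
After op 10 (pop): stack=[15,8] mem=[0,0,0,8]
After op 11 (RCL M3): stack=[15,8,8] mem=[0,0,0,8]
After op 12 (dup): stack=[15,8,8,8] mem=[0,0,0,8]
After op 13 (/): stack=[15,8,1] mem=[0,0,0,8]
After op 14 (STO M1): stack=[15,8] mem=[0,1,0,8]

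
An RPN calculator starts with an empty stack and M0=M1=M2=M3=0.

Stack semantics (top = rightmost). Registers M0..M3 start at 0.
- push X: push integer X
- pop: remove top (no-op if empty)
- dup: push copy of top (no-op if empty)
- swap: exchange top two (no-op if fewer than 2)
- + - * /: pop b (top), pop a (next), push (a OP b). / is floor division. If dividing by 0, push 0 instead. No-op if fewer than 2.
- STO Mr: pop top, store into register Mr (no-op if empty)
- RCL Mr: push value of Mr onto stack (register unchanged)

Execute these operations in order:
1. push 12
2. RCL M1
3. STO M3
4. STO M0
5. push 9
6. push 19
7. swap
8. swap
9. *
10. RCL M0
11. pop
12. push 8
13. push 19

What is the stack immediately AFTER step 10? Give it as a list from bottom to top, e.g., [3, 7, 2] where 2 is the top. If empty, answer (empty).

After op 1 (push 12): stack=[12] mem=[0,0,0,0]
After op 2 (RCL M1): stack=[12,0] mem=[0,0,0,0]
After op 3 (STO M3): stack=[12] mem=[0,0,0,0]
After op 4 (STO M0): stack=[empty] mem=[12,0,0,0]
After op 5 (push 9): stack=[9] mem=[12,0,0,0]
After op 6 (push 19): stack=[9,19] mem=[12,0,0,0]
After op 7 (swap): stack=[19,9] mem=[12,0,0,0]
After op 8 (swap): stack=[9,19] mem=[12,0,0,0]
After op 9 (*): stack=[171] mem=[12,0,0,0]
After op 10 (RCL M0): stack=[171,12] mem=[12,0,0,0]

[171, 12]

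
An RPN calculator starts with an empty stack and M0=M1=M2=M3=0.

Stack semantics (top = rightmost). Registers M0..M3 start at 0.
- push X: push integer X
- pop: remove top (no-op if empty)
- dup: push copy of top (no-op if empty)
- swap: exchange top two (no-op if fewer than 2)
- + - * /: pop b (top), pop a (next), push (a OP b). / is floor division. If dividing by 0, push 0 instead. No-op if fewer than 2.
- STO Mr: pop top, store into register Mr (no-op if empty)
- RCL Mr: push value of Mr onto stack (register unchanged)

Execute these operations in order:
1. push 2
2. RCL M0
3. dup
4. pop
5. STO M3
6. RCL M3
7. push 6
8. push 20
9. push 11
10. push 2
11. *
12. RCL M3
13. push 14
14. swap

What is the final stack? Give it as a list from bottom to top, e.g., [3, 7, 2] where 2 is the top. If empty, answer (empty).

Answer: [2, 0, 6, 20, 22, 14, 0]

Derivation:
After op 1 (push 2): stack=[2] mem=[0,0,0,0]
After op 2 (RCL M0): stack=[2,0] mem=[0,0,0,0]
After op 3 (dup): stack=[2,0,0] mem=[0,0,0,0]
After op 4 (pop): stack=[2,0] mem=[0,0,0,0]
After op 5 (STO M3): stack=[2] mem=[0,0,0,0]
After op 6 (RCL M3): stack=[2,0] mem=[0,0,0,0]
After op 7 (push 6): stack=[2,0,6] mem=[0,0,0,0]
After op 8 (push 20): stack=[2,0,6,20] mem=[0,0,0,0]
After op 9 (push 11): stack=[2,0,6,20,11] mem=[0,0,0,0]
After op 10 (push 2): stack=[2,0,6,20,11,2] mem=[0,0,0,0]
After op 11 (*): stack=[2,0,6,20,22] mem=[0,0,0,0]
After op 12 (RCL M3): stack=[2,0,6,20,22,0] mem=[0,0,0,0]
After op 13 (push 14): stack=[2,0,6,20,22,0,14] mem=[0,0,0,0]
After op 14 (swap): stack=[2,0,6,20,22,14,0] mem=[0,0,0,0]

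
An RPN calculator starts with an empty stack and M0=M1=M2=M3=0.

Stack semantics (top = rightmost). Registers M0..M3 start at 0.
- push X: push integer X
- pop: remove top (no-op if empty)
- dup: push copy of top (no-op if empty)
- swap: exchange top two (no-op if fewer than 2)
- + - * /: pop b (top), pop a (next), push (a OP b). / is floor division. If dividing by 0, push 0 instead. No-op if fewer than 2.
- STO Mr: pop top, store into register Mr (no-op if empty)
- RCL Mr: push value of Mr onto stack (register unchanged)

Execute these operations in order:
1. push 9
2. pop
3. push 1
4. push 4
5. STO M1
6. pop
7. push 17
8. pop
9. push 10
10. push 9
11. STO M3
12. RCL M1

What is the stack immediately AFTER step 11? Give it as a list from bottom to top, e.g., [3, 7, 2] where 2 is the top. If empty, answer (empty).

After op 1 (push 9): stack=[9] mem=[0,0,0,0]
After op 2 (pop): stack=[empty] mem=[0,0,0,0]
After op 3 (push 1): stack=[1] mem=[0,0,0,0]
After op 4 (push 4): stack=[1,4] mem=[0,0,0,0]
After op 5 (STO M1): stack=[1] mem=[0,4,0,0]
After op 6 (pop): stack=[empty] mem=[0,4,0,0]
After op 7 (push 17): stack=[17] mem=[0,4,0,0]
After op 8 (pop): stack=[empty] mem=[0,4,0,0]
After op 9 (push 10): stack=[10] mem=[0,4,0,0]
After op 10 (push 9): stack=[10,9] mem=[0,4,0,0]
After op 11 (STO M3): stack=[10] mem=[0,4,0,9]

[10]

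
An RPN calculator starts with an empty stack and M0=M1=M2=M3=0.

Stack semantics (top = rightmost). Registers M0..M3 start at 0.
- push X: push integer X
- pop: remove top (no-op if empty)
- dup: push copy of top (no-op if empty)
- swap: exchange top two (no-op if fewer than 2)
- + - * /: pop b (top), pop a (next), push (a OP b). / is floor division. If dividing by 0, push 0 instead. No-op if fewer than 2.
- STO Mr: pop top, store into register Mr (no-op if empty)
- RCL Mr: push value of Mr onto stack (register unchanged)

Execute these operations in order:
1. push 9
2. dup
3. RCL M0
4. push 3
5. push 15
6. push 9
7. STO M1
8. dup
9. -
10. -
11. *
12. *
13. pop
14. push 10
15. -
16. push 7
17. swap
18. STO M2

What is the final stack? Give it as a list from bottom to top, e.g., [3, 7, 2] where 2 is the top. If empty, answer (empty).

Answer: [7]

Derivation:
After op 1 (push 9): stack=[9] mem=[0,0,0,0]
After op 2 (dup): stack=[9,9] mem=[0,0,0,0]
After op 3 (RCL M0): stack=[9,9,0] mem=[0,0,0,0]
After op 4 (push 3): stack=[9,9,0,3] mem=[0,0,0,0]
After op 5 (push 15): stack=[9,9,0,3,15] mem=[0,0,0,0]
After op 6 (push 9): stack=[9,9,0,3,15,9] mem=[0,0,0,0]
After op 7 (STO M1): stack=[9,9,0,3,15] mem=[0,9,0,0]
After op 8 (dup): stack=[9,9,0,3,15,15] mem=[0,9,0,0]
After op 9 (-): stack=[9,9,0,3,0] mem=[0,9,0,0]
After op 10 (-): stack=[9,9,0,3] mem=[0,9,0,0]
After op 11 (*): stack=[9,9,0] mem=[0,9,0,0]
After op 12 (*): stack=[9,0] mem=[0,9,0,0]
After op 13 (pop): stack=[9] mem=[0,9,0,0]
After op 14 (push 10): stack=[9,10] mem=[0,9,0,0]
After op 15 (-): stack=[-1] mem=[0,9,0,0]
After op 16 (push 7): stack=[-1,7] mem=[0,9,0,0]
After op 17 (swap): stack=[7,-1] mem=[0,9,0,0]
After op 18 (STO M2): stack=[7] mem=[0,9,-1,0]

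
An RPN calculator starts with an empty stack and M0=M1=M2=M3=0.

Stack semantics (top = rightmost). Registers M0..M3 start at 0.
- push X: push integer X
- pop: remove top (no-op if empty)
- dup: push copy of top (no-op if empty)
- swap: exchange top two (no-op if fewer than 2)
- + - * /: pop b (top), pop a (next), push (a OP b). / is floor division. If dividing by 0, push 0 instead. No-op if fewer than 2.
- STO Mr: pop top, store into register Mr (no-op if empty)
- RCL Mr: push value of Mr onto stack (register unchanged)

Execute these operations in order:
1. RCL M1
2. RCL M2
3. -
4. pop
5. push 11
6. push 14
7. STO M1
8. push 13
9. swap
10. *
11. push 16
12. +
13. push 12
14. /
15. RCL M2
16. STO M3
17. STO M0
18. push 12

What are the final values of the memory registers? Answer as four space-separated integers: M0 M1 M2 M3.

Answer: 13 14 0 0

Derivation:
After op 1 (RCL M1): stack=[0] mem=[0,0,0,0]
After op 2 (RCL M2): stack=[0,0] mem=[0,0,0,0]
After op 3 (-): stack=[0] mem=[0,0,0,0]
After op 4 (pop): stack=[empty] mem=[0,0,0,0]
After op 5 (push 11): stack=[11] mem=[0,0,0,0]
After op 6 (push 14): stack=[11,14] mem=[0,0,0,0]
After op 7 (STO M1): stack=[11] mem=[0,14,0,0]
After op 8 (push 13): stack=[11,13] mem=[0,14,0,0]
After op 9 (swap): stack=[13,11] mem=[0,14,0,0]
After op 10 (*): stack=[143] mem=[0,14,0,0]
After op 11 (push 16): stack=[143,16] mem=[0,14,0,0]
After op 12 (+): stack=[159] mem=[0,14,0,0]
After op 13 (push 12): stack=[159,12] mem=[0,14,0,0]
After op 14 (/): stack=[13] mem=[0,14,0,0]
After op 15 (RCL M2): stack=[13,0] mem=[0,14,0,0]
After op 16 (STO M3): stack=[13] mem=[0,14,0,0]
After op 17 (STO M0): stack=[empty] mem=[13,14,0,0]
After op 18 (push 12): stack=[12] mem=[13,14,0,0]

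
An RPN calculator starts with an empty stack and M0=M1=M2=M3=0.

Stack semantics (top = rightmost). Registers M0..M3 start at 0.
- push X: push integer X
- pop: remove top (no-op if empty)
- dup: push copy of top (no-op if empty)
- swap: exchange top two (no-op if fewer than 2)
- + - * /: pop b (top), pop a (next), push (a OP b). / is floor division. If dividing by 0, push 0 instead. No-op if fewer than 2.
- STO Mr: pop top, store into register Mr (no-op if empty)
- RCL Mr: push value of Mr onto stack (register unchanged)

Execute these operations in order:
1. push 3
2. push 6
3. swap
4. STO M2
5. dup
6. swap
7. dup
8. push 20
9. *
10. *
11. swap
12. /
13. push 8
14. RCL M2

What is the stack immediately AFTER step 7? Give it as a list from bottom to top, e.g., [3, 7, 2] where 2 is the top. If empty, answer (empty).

After op 1 (push 3): stack=[3] mem=[0,0,0,0]
After op 2 (push 6): stack=[3,6] mem=[0,0,0,0]
After op 3 (swap): stack=[6,3] mem=[0,0,0,0]
After op 4 (STO M2): stack=[6] mem=[0,0,3,0]
After op 5 (dup): stack=[6,6] mem=[0,0,3,0]
After op 6 (swap): stack=[6,6] mem=[0,0,3,0]
After op 7 (dup): stack=[6,6,6] mem=[0,0,3,0]

[6, 6, 6]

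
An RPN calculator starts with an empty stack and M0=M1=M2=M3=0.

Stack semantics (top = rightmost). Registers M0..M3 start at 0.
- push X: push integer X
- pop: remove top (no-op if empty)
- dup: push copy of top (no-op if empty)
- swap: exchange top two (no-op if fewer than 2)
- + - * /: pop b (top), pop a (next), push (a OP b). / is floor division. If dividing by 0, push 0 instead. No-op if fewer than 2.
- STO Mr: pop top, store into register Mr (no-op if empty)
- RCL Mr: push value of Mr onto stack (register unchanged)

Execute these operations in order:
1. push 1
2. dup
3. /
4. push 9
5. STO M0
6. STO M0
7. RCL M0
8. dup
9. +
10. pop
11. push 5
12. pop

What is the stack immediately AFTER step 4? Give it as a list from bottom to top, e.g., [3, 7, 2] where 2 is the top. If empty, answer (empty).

After op 1 (push 1): stack=[1] mem=[0,0,0,0]
After op 2 (dup): stack=[1,1] mem=[0,0,0,0]
After op 3 (/): stack=[1] mem=[0,0,0,0]
After op 4 (push 9): stack=[1,9] mem=[0,0,0,0]

[1, 9]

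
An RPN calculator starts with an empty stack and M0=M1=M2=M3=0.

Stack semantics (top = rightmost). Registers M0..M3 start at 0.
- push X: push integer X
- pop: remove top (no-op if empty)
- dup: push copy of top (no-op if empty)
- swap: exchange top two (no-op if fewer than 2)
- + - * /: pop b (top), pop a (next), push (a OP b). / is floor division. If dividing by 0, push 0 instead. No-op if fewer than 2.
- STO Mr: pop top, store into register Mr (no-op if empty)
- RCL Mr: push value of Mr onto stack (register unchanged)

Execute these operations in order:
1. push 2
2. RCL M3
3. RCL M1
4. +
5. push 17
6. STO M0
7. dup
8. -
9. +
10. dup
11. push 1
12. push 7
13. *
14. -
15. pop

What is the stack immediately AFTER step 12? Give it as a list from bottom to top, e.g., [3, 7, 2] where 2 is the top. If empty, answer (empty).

After op 1 (push 2): stack=[2] mem=[0,0,0,0]
After op 2 (RCL M3): stack=[2,0] mem=[0,0,0,0]
After op 3 (RCL M1): stack=[2,0,0] mem=[0,0,0,0]
After op 4 (+): stack=[2,0] mem=[0,0,0,0]
After op 5 (push 17): stack=[2,0,17] mem=[0,0,0,0]
After op 6 (STO M0): stack=[2,0] mem=[17,0,0,0]
After op 7 (dup): stack=[2,0,0] mem=[17,0,0,0]
After op 8 (-): stack=[2,0] mem=[17,0,0,0]
After op 9 (+): stack=[2] mem=[17,0,0,0]
After op 10 (dup): stack=[2,2] mem=[17,0,0,0]
After op 11 (push 1): stack=[2,2,1] mem=[17,0,0,0]
After op 12 (push 7): stack=[2,2,1,7] mem=[17,0,0,0]

[2, 2, 1, 7]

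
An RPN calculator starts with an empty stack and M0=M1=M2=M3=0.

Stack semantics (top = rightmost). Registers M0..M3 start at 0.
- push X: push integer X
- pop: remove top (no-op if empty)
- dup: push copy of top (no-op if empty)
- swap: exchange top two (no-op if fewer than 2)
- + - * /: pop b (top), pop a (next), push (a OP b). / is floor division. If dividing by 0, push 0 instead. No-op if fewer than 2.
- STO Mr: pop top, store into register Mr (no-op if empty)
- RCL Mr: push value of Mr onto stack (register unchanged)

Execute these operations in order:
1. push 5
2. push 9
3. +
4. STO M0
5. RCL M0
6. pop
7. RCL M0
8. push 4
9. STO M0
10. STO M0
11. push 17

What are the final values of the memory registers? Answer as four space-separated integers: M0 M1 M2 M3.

After op 1 (push 5): stack=[5] mem=[0,0,0,0]
After op 2 (push 9): stack=[5,9] mem=[0,0,0,0]
After op 3 (+): stack=[14] mem=[0,0,0,0]
After op 4 (STO M0): stack=[empty] mem=[14,0,0,0]
After op 5 (RCL M0): stack=[14] mem=[14,0,0,0]
After op 6 (pop): stack=[empty] mem=[14,0,0,0]
After op 7 (RCL M0): stack=[14] mem=[14,0,0,0]
After op 8 (push 4): stack=[14,4] mem=[14,0,0,0]
After op 9 (STO M0): stack=[14] mem=[4,0,0,0]
After op 10 (STO M0): stack=[empty] mem=[14,0,0,0]
After op 11 (push 17): stack=[17] mem=[14,0,0,0]

Answer: 14 0 0 0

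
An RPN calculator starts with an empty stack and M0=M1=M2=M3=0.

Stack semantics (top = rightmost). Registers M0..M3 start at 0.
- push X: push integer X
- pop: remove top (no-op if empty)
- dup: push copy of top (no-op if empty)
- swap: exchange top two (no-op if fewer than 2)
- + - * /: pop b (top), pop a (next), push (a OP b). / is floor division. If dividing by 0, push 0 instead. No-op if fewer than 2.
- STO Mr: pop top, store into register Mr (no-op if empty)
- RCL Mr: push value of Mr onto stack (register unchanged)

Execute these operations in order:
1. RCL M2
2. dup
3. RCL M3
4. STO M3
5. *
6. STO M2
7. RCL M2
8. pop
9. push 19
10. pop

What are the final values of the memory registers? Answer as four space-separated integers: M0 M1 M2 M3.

After op 1 (RCL M2): stack=[0] mem=[0,0,0,0]
After op 2 (dup): stack=[0,0] mem=[0,0,0,0]
After op 3 (RCL M3): stack=[0,0,0] mem=[0,0,0,0]
After op 4 (STO M3): stack=[0,0] mem=[0,0,0,0]
After op 5 (*): stack=[0] mem=[0,0,0,0]
After op 6 (STO M2): stack=[empty] mem=[0,0,0,0]
After op 7 (RCL M2): stack=[0] mem=[0,0,0,0]
After op 8 (pop): stack=[empty] mem=[0,0,0,0]
After op 9 (push 19): stack=[19] mem=[0,0,0,0]
After op 10 (pop): stack=[empty] mem=[0,0,0,0]

Answer: 0 0 0 0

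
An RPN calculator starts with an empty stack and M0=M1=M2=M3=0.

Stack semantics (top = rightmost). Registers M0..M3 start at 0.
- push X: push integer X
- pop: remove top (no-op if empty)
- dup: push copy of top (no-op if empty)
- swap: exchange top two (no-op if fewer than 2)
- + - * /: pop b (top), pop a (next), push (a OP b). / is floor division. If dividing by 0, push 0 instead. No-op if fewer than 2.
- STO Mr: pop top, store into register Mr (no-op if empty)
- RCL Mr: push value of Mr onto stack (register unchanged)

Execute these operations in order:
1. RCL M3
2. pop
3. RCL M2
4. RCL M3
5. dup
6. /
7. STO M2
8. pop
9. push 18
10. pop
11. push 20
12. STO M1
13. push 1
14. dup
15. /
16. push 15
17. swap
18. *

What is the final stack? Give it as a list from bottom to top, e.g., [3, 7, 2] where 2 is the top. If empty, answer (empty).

Answer: [15]

Derivation:
After op 1 (RCL M3): stack=[0] mem=[0,0,0,0]
After op 2 (pop): stack=[empty] mem=[0,0,0,0]
After op 3 (RCL M2): stack=[0] mem=[0,0,0,0]
After op 4 (RCL M3): stack=[0,0] mem=[0,0,0,0]
After op 5 (dup): stack=[0,0,0] mem=[0,0,0,0]
After op 6 (/): stack=[0,0] mem=[0,0,0,0]
After op 7 (STO M2): stack=[0] mem=[0,0,0,0]
After op 8 (pop): stack=[empty] mem=[0,0,0,0]
After op 9 (push 18): stack=[18] mem=[0,0,0,0]
After op 10 (pop): stack=[empty] mem=[0,0,0,0]
After op 11 (push 20): stack=[20] mem=[0,0,0,0]
After op 12 (STO M1): stack=[empty] mem=[0,20,0,0]
After op 13 (push 1): stack=[1] mem=[0,20,0,0]
After op 14 (dup): stack=[1,1] mem=[0,20,0,0]
After op 15 (/): stack=[1] mem=[0,20,0,0]
After op 16 (push 15): stack=[1,15] mem=[0,20,0,0]
After op 17 (swap): stack=[15,1] mem=[0,20,0,0]
After op 18 (*): stack=[15] mem=[0,20,0,0]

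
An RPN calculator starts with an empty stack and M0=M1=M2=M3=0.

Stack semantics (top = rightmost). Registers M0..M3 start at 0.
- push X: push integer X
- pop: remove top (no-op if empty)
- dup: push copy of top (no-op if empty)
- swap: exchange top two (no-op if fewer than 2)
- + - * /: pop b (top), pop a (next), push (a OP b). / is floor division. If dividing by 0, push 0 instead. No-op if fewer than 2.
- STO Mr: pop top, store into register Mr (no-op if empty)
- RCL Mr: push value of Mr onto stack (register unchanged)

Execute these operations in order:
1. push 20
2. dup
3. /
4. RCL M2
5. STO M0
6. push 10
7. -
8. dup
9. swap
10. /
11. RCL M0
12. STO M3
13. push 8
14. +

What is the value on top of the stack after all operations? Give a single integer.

After op 1 (push 20): stack=[20] mem=[0,0,0,0]
After op 2 (dup): stack=[20,20] mem=[0,0,0,0]
After op 3 (/): stack=[1] mem=[0,0,0,0]
After op 4 (RCL M2): stack=[1,0] mem=[0,0,0,0]
After op 5 (STO M0): stack=[1] mem=[0,0,0,0]
After op 6 (push 10): stack=[1,10] mem=[0,0,0,0]
After op 7 (-): stack=[-9] mem=[0,0,0,0]
After op 8 (dup): stack=[-9,-9] mem=[0,0,0,0]
After op 9 (swap): stack=[-9,-9] mem=[0,0,0,0]
After op 10 (/): stack=[1] mem=[0,0,0,0]
After op 11 (RCL M0): stack=[1,0] mem=[0,0,0,0]
After op 12 (STO M3): stack=[1] mem=[0,0,0,0]
After op 13 (push 8): stack=[1,8] mem=[0,0,0,0]
After op 14 (+): stack=[9] mem=[0,0,0,0]

Answer: 9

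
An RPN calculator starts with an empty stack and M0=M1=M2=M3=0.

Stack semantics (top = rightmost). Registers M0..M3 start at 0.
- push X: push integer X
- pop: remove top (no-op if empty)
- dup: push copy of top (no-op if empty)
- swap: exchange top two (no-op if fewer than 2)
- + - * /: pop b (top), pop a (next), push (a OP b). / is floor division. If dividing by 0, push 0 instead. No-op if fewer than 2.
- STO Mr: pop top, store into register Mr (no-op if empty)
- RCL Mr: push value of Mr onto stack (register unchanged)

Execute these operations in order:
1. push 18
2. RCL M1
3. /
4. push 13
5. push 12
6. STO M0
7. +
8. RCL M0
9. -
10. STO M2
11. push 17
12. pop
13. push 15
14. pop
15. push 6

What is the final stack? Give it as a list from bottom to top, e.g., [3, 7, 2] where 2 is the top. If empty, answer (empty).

Answer: [6]

Derivation:
After op 1 (push 18): stack=[18] mem=[0,0,0,0]
After op 2 (RCL M1): stack=[18,0] mem=[0,0,0,0]
After op 3 (/): stack=[0] mem=[0,0,0,0]
After op 4 (push 13): stack=[0,13] mem=[0,0,0,0]
After op 5 (push 12): stack=[0,13,12] mem=[0,0,0,0]
After op 6 (STO M0): stack=[0,13] mem=[12,0,0,0]
After op 7 (+): stack=[13] mem=[12,0,0,0]
After op 8 (RCL M0): stack=[13,12] mem=[12,0,0,0]
After op 9 (-): stack=[1] mem=[12,0,0,0]
After op 10 (STO M2): stack=[empty] mem=[12,0,1,0]
After op 11 (push 17): stack=[17] mem=[12,0,1,0]
After op 12 (pop): stack=[empty] mem=[12,0,1,0]
After op 13 (push 15): stack=[15] mem=[12,0,1,0]
After op 14 (pop): stack=[empty] mem=[12,0,1,0]
After op 15 (push 6): stack=[6] mem=[12,0,1,0]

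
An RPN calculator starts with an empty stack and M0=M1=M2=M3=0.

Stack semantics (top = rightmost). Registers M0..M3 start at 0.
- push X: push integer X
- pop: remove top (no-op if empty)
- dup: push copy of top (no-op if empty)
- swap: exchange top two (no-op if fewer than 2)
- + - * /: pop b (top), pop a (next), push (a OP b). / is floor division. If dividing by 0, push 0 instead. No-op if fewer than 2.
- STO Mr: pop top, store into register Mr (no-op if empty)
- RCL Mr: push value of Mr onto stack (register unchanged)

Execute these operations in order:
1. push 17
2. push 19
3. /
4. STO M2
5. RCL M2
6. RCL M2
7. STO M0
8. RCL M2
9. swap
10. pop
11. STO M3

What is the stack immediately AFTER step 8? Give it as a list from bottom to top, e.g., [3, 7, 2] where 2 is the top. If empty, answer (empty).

After op 1 (push 17): stack=[17] mem=[0,0,0,0]
After op 2 (push 19): stack=[17,19] mem=[0,0,0,0]
After op 3 (/): stack=[0] mem=[0,0,0,0]
After op 4 (STO M2): stack=[empty] mem=[0,0,0,0]
After op 5 (RCL M2): stack=[0] mem=[0,0,0,0]
After op 6 (RCL M2): stack=[0,0] mem=[0,0,0,0]
After op 7 (STO M0): stack=[0] mem=[0,0,0,0]
After op 8 (RCL M2): stack=[0,0] mem=[0,0,0,0]

[0, 0]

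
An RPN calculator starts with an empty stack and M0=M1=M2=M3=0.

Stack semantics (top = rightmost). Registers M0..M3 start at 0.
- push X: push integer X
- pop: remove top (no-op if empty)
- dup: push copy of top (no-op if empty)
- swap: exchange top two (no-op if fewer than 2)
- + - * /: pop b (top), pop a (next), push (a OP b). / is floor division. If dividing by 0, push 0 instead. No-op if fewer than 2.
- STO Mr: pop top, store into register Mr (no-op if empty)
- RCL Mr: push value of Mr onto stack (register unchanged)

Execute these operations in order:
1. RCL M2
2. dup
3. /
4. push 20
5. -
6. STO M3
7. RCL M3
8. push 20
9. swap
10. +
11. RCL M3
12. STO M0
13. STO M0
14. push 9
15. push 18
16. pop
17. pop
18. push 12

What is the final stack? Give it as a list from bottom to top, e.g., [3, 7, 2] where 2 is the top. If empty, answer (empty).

Answer: [12]

Derivation:
After op 1 (RCL M2): stack=[0] mem=[0,0,0,0]
After op 2 (dup): stack=[0,0] mem=[0,0,0,0]
After op 3 (/): stack=[0] mem=[0,0,0,0]
After op 4 (push 20): stack=[0,20] mem=[0,0,0,0]
After op 5 (-): stack=[-20] mem=[0,0,0,0]
After op 6 (STO M3): stack=[empty] mem=[0,0,0,-20]
After op 7 (RCL M3): stack=[-20] mem=[0,0,0,-20]
After op 8 (push 20): stack=[-20,20] mem=[0,0,0,-20]
After op 9 (swap): stack=[20,-20] mem=[0,0,0,-20]
After op 10 (+): stack=[0] mem=[0,0,0,-20]
After op 11 (RCL M3): stack=[0,-20] mem=[0,0,0,-20]
After op 12 (STO M0): stack=[0] mem=[-20,0,0,-20]
After op 13 (STO M0): stack=[empty] mem=[0,0,0,-20]
After op 14 (push 9): stack=[9] mem=[0,0,0,-20]
After op 15 (push 18): stack=[9,18] mem=[0,0,0,-20]
After op 16 (pop): stack=[9] mem=[0,0,0,-20]
After op 17 (pop): stack=[empty] mem=[0,0,0,-20]
After op 18 (push 12): stack=[12] mem=[0,0,0,-20]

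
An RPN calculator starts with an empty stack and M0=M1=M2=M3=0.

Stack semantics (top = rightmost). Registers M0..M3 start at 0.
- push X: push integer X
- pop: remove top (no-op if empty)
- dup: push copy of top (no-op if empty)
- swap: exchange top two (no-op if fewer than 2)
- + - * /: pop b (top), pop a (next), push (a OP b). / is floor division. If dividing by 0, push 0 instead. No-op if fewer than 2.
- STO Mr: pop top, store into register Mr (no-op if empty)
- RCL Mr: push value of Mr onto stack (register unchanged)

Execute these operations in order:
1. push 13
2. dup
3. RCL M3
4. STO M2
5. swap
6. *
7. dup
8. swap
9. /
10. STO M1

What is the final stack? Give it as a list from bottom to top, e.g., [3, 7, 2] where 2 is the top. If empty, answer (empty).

After op 1 (push 13): stack=[13] mem=[0,0,0,0]
After op 2 (dup): stack=[13,13] mem=[0,0,0,0]
After op 3 (RCL M3): stack=[13,13,0] mem=[0,0,0,0]
After op 4 (STO M2): stack=[13,13] mem=[0,0,0,0]
After op 5 (swap): stack=[13,13] mem=[0,0,0,0]
After op 6 (*): stack=[169] mem=[0,0,0,0]
After op 7 (dup): stack=[169,169] mem=[0,0,0,0]
After op 8 (swap): stack=[169,169] mem=[0,0,0,0]
After op 9 (/): stack=[1] mem=[0,0,0,0]
After op 10 (STO M1): stack=[empty] mem=[0,1,0,0]

Answer: (empty)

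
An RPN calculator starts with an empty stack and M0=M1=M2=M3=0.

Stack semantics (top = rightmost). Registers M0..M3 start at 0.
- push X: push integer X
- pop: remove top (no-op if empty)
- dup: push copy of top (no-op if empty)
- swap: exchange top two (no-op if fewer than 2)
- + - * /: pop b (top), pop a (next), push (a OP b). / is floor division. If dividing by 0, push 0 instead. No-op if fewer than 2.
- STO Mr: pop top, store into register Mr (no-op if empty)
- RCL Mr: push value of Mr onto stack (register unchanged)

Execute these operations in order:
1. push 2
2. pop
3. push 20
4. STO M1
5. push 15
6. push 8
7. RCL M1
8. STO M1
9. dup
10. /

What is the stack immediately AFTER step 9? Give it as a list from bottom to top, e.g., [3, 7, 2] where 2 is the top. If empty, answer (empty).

After op 1 (push 2): stack=[2] mem=[0,0,0,0]
After op 2 (pop): stack=[empty] mem=[0,0,0,0]
After op 3 (push 20): stack=[20] mem=[0,0,0,0]
After op 4 (STO M1): stack=[empty] mem=[0,20,0,0]
After op 5 (push 15): stack=[15] mem=[0,20,0,0]
After op 6 (push 8): stack=[15,8] mem=[0,20,0,0]
After op 7 (RCL M1): stack=[15,8,20] mem=[0,20,0,0]
After op 8 (STO M1): stack=[15,8] mem=[0,20,0,0]
After op 9 (dup): stack=[15,8,8] mem=[0,20,0,0]

[15, 8, 8]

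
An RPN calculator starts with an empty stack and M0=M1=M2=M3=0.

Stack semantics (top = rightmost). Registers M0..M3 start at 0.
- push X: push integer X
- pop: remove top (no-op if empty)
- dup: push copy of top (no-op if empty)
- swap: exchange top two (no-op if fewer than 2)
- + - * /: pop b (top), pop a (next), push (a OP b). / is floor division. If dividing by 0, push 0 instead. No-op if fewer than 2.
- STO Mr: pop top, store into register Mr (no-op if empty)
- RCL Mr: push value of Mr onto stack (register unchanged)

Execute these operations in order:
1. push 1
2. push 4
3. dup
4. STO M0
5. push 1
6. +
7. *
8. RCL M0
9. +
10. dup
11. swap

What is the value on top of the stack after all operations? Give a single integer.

After op 1 (push 1): stack=[1] mem=[0,0,0,0]
After op 2 (push 4): stack=[1,4] mem=[0,0,0,0]
After op 3 (dup): stack=[1,4,4] mem=[0,0,0,0]
After op 4 (STO M0): stack=[1,4] mem=[4,0,0,0]
After op 5 (push 1): stack=[1,4,1] mem=[4,0,0,0]
After op 6 (+): stack=[1,5] mem=[4,0,0,0]
After op 7 (*): stack=[5] mem=[4,0,0,0]
After op 8 (RCL M0): stack=[5,4] mem=[4,0,0,0]
After op 9 (+): stack=[9] mem=[4,0,0,0]
After op 10 (dup): stack=[9,9] mem=[4,0,0,0]
After op 11 (swap): stack=[9,9] mem=[4,0,0,0]

Answer: 9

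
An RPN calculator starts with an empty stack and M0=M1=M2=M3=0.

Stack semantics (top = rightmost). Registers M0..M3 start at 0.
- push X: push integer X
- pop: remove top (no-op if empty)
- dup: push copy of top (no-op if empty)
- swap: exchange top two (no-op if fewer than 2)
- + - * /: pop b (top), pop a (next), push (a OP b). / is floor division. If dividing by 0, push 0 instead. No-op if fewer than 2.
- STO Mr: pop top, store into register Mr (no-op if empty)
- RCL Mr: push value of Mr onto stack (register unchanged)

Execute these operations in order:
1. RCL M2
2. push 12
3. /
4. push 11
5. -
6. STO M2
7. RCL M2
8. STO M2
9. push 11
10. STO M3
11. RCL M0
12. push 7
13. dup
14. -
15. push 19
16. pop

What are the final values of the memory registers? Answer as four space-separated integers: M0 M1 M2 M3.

After op 1 (RCL M2): stack=[0] mem=[0,0,0,0]
After op 2 (push 12): stack=[0,12] mem=[0,0,0,0]
After op 3 (/): stack=[0] mem=[0,0,0,0]
After op 4 (push 11): stack=[0,11] mem=[0,0,0,0]
After op 5 (-): stack=[-11] mem=[0,0,0,0]
After op 6 (STO M2): stack=[empty] mem=[0,0,-11,0]
After op 7 (RCL M2): stack=[-11] mem=[0,0,-11,0]
After op 8 (STO M2): stack=[empty] mem=[0,0,-11,0]
After op 9 (push 11): stack=[11] mem=[0,0,-11,0]
After op 10 (STO M3): stack=[empty] mem=[0,0,-11,11]
After op 11 (RCL M0): stack=[0] mem=[0,0,-11,11]
After op 12 (push 7): stack=[0,7] mem=[0,0,-11,11]
After op 13 (dup): stack=[0,7,7] mem=[0,0,-11,11]
After op 14 (-): stack=[0,0] mem=[0,0,-11,11]
After op 15 (push 19): stack=[0,0,19] mem=[0,0,-11,11]
After op 16 (pop): stack=[0,0] mem=[0,0,-11,11]

Answer: 0 0 -11 11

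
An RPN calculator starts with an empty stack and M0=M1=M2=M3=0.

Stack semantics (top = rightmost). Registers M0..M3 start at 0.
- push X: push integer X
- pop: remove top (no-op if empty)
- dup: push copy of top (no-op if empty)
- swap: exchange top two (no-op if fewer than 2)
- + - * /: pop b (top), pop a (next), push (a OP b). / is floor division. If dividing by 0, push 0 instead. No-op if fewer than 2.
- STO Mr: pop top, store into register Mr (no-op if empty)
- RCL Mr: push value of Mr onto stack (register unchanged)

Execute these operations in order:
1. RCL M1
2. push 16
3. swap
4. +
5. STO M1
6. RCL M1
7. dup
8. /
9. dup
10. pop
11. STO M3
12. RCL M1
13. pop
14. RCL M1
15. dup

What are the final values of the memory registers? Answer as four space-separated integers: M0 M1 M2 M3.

After op 1 (RCL M1): stack=[0] mem=[0,0,0,0]
After op 2 (push 16): stack=[0,16] mem=[0,0,0,0]
After op 3 (swap): stack=[16,0] mem=[0,0,0,0]
After op 4 (+): stack=[16] mem=[0,0,0,0]
After op 5 (STO M1): stack=[empty] mem=[0,16,0,0]
After op 6 (RCL M1): stack=[16] mem=[0,16,0,0]
After op 7 (dup): stack=[16,16] mem=[0,16,0,0]
After op 8 (/): stack=[1] mem=[0,16,0,0]
After op 9 (dup): stack=[1,1] mem=[0,16,0,0]
After op 10 (pop): stack=[1] mem=[0,16,0,0]
After op 11 (STO M3): stack=[empty] mem=[0,16,0,1]
After op 12 (RCL M1): stack=[16] mem=[0,16,0,1]
After op 13 (pop): stack=[empty] mem=[0,16,0,1]
After op 14 (RCL M1): stack=[16] mem=[0,16,0,1]
After op 15 (dup): stack=[16,16] mem=[0,16,0,1]

Answer: 0 16 0 1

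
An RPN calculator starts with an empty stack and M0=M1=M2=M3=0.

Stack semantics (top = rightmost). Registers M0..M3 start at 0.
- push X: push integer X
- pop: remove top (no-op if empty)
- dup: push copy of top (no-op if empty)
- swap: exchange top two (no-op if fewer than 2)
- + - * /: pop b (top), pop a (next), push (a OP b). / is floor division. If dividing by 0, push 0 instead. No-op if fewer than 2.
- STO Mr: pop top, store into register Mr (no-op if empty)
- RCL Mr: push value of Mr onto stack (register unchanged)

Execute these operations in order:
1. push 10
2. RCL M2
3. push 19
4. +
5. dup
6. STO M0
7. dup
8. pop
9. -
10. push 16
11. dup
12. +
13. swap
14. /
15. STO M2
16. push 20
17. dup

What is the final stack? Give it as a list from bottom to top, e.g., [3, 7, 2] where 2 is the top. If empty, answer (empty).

Answer: [20, 20]

Derivation:
After op 1 (push 10): stack=[10] mem=[0,0,0,0]
After op 2 (RCL M2): stack=[10,0] mem=[0,0,0,0]
After op 3 (push 19): stack=[10,0,19] mem=[0,0,0,0]
After op 4 (+): stack=[10,19] mem=[0,0,0,0]
After op 5 (dup): stack=[10,19,19] mem=[0,0,0,0]
After op 6 (STO M0): stack=[10,19] mem=[19,0,0,0]
After op 7 (dup): stack=[10,19,19] mem=[19,0,0,0]
After op 8 (pop): stack=[10,19] mem=[19,0,0,0]
After op 9 (-): stack=[-9] mem=[19,0,0,0]
After op 10 (push 16): stack=[-9,16] mem=[19,0,0,0]
After op 11 (dup): stack=[-9,16,16] mem=[19,0,0,0]
After op 12 (+): stack=[-9,32] mem=[19,0,0,0]
After op 13 (swap): stack=[32,-9] mem=[19,0,0,0]
After op 14 (/): stack=[-4] mem=[19,0,0,0]
After op 15 (STO M2): stack=[empty] mem=[19,0,-4,0]
After op 16 (push 20): stack=[20] mem=[19,0,-4,0]
After op 17 (dup): stack=[20,20] mem=[19,0,-4,0]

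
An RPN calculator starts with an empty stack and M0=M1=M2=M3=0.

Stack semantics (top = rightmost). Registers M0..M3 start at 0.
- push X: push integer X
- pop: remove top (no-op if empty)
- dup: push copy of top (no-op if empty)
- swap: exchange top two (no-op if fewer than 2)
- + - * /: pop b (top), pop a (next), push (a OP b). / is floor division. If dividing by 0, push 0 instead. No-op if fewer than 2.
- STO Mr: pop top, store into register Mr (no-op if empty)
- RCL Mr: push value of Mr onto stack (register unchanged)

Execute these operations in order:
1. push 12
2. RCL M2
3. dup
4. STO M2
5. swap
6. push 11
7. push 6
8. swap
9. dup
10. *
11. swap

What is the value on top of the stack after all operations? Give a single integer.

Answer: 6

Derivation:
After op 1 (push 12): stack=[12] mem=[0,0,0,0]
After op 2 (RCL M2): stack=[12,0] mem=[0,0,0,0]
After op 3 (dup): stack=[12,0,0] mem=[0,0,0,0]
After op 4 (STO M2): stack=[12,0] mem=[0,0,0,0]
After op 5 (swap): stack=[0,12] mem=[0,0,0,0]
After op 6 (push 11): stack=[0,12,11] mem=[0,0,0,0]
After op 7 (push 6): stack=[0,12,11,6] mem=[0,0,0,0]
After op 8 (swap): stack=[0,12,6,11] mem=[0,0,0,0]
After op 9 (dup): stack=[0,12,6,11,11] mem=[0,0,0,0]
After op 10 (*): stack=[0,12,6,121] mem=[0,0,0,0]
After op 11 (swap): stack=[0,12,121,6] mem=[0,0,0,0]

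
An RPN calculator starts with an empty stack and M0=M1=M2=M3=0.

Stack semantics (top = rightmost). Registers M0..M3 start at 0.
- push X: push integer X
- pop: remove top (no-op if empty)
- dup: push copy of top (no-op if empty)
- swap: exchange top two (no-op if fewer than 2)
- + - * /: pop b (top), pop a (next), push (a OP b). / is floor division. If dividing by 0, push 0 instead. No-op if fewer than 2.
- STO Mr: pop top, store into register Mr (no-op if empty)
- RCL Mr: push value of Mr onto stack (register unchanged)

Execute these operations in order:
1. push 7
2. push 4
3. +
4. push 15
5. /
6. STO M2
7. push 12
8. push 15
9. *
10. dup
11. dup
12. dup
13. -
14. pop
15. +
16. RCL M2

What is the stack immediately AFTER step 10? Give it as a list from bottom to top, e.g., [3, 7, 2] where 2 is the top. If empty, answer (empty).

After op 1 (push 7): stack=[7] mem=[0,0,0,0]
After op 2 (push 4): stack=[7,4] mem=[0,0,0,0]
After op 3 (+): stack=[11] mem=[0,0,0,0]
After op 4 (push 15): stack=[11,15] mem=[0,0,0,0]
After op 5 (/): stack=[0] mem=[0,0,0,0]
After op 6 (STO M2): stack=[empty] mem=[0,0,0,0]
After op 7 (push 12): stack=[12] mem=[0,0,0,0]
After op 8 (push 15): stack=[12,15] mem=[0,0,0,0]
After op 9 (*): stack=[180] mem=[0,0,0,0]
After op 10 (dup): stack=[180,180] mem=[0,0,0,0]

[180, 180]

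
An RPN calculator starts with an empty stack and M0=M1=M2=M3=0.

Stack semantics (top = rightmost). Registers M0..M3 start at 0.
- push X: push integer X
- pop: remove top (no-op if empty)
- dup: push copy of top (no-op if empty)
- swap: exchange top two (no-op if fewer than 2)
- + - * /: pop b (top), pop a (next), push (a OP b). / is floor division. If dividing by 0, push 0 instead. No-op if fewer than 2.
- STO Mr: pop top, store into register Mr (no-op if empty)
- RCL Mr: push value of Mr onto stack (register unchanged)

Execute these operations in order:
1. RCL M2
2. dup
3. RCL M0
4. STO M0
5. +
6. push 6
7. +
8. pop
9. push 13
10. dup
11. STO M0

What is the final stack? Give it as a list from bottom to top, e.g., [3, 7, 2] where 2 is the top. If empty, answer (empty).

After op 1 (RCL M2): stack=[0] mem=[0,0,0,0]
After op 2 (dup): stack=[0,0] mem=[0,0,0,0]
After op 3 (RCL M0): stack=[0,0,0] mem=[0,0,0,0]
After op 4 (STO M0): stack=[0,0] mem=[0,0,0,0]
After op 5 (+): stack=[0] mem=[0,0,0,0]
After op 6 (push 6): stack=[0,6] mem=[0,0,0,0]
After op 7 (+): stack=[6] mem=[0,0,0,0]
After op 8 (pop): stack=[empty] mem=[0,0,0,0]
After op 9 (push 13): stack=[13] mem=[0,0,0,0]
After op 10 (dup): stack=[13,13] mem=[0,0,0,0]
After op 11 (STO M0): stack=[13] mem=[13,0,0,0]

Answer: [13]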